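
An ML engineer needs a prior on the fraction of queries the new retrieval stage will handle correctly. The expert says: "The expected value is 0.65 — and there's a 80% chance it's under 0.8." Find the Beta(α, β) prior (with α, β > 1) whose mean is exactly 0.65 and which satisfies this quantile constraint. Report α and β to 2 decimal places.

α ≈ 4.83, β ≈ 2.60

With mean 0.65 fixed, write α = 0.65s, β = 0.35s where s = α+β.
Need P(θ < 0.8) = 0.8 under Beta(0.65s, 0.35s). Normal approximation: (q−m)/√(m(1−m)/s) ≈ z_{0.8} = 0.842, so s ≈ 0.65·0.35·(0.842)²/(0.8−0.65)² = 7.2.
At s = 7.2: P(θ<0.8) ≈ 0.794. Adjusting to match 0.8 gives s ≈ 7.43.
So α = 0.65·7.43 ≈ 4.83, β = 0.35·7.43 ≈ 2.60.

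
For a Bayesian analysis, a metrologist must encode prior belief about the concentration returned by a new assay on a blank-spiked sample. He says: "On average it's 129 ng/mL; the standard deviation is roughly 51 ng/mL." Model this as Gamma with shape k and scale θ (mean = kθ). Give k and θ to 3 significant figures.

For Gamma(k, scale θ): mean = kθ, variance = kθ², so CV = 1/√k.
CV = SD/mean = 51/129 = 0.3953, hence k = 1/CV² = 6.4.
Then θ = mean/k = 129/6.4 = 20.2.

k ≈ 6.4, θ ≈ 20.2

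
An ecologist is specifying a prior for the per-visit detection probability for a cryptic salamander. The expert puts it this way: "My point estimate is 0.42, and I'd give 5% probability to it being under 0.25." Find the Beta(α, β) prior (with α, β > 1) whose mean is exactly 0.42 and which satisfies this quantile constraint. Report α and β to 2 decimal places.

α ≈ 8.70, β ≈ 12.02

With mean 0.42 fixed, write α = 0.42s, β = 0.58s where s = α+β.
Need P(θ < 0.25) = 0.05 under Beta(0.42s, 0.58s). Normal approximation: (q−m)/√(m(1−m)/s) ≈ z_{0.05} = -1.64, so s ≈ 0.42·0.58·(-1.64)²/(0.25−0.42)² = 22.8.
At s = 22.8: P(θ<0.25) ≈ 0.042. Adjusting to match 0.05 gives s ≈ 20.72.
So α = 0.42·20.72 ≈ 8.70, β = 0.58·20.72 ≈ 12.02.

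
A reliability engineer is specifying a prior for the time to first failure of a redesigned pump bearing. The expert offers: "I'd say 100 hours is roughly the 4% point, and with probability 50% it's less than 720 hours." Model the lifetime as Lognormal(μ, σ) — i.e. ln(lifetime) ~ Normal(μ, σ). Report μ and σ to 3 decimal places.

If T ~ Lognormal(μ,σ) then ln T ~ Normal(μ,σ), so the p-quantile of ln T is μ + z_p·σ.
ln(100) = 4.605 and ln(720) = 6.579; z_{0.04} = -1.751, z_{0.5} = 0.
σ = (6.579 − 4.605)/(0 − (-1.751)) = 1.128.
μ = 4.605 − (-1.751)·1.128 = 6.579.

μ ≈ 6.579, σ ≈ 1.128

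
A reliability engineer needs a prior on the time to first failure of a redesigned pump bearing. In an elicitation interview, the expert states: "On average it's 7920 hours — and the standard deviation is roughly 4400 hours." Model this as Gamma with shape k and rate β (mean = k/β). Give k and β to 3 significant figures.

k ≈ 3.24, β ≈ 0.000409

For Gamma(k, rate β): mean = k/β, variance = k/β², so CV = 1/√k.
CV = SD/mean = 4400/7920 = 0.5556, hence k = 1/CV² = 3.24.
Then β = k/mean = 3.24/7920 = 0.000409.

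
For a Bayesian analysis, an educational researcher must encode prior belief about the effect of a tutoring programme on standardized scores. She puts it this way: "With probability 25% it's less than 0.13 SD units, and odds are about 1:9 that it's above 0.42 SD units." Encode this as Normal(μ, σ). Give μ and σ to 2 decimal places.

μ = 0.23, σ = 0.15

The p-quantile of Normal(μ,σ) is μ + z_p·σ, with z_{0.25} = -0.6745 and z_{0.9} = 1.282.
Eliminate σ: μ = (z₂·x₁ − z₁·x₂)/(z₂ − z₁) = (1.282·0.13 − (-0.6745)·0.42)/1.956 = 0.23.
Then σ = (x₂ − x₁)/(z₂ − z₁) = (0.42 − 0.13)/1.956 = 0.15.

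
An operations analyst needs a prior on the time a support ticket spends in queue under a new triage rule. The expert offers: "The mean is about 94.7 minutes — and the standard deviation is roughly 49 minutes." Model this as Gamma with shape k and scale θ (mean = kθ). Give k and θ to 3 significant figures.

For Gamma(k, scale θ): mean = kθ, variance = kθ², so CV = 1/√k.
CV = SD/mean = 49/94.7 = 0.5174, hence k = 1/CV² = 3.74.
Then θ = mean/k = 94.7/3.74 = 25.4.

k ≈ 3.74, θ ≈ 25.4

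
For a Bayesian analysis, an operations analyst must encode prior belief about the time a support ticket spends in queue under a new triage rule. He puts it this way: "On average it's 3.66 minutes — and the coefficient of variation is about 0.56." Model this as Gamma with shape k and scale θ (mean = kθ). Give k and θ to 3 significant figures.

For Gamma(k, scale θ): mean = kθ, variance = kθ², so CV = 1/√k.
CV = 0.56, hence k = 1/CV² = 3.19.
Then θ = mean/k = 3.66/3.19 = 1.15.

k ≈ 3.19, θ ≈ 1.15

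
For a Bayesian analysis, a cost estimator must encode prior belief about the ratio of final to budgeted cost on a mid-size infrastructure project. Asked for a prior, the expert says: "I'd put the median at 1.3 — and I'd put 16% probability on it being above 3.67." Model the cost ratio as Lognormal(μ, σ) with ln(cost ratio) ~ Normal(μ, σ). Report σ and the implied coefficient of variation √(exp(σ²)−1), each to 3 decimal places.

If T ~ Lognormal(μ,σ) then ln T ~ Normal(μ,σ), so the p-quantile of ln T is μ + z_p·σ.
ln(1.3) = 0.2624 and ln(3.67) = 1.3; z_{0.5} = 0, z_{0.84} = 0.9945.
σ = (1.3 − 0.2624)/(0.9945 − (0)) = 1.044.
μ = 0.2624 − (0)·1.044 = 0.262.
CV = √(exp(σ²)−1) = √(exp(1.0891)−1) = 1.404.

σ ≈ 1.044, CV ≈ 1.404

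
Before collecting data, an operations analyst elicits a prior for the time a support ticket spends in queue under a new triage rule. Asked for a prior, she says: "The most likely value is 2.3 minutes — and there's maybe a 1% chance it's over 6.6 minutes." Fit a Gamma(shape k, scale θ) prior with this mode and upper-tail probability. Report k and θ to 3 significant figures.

k ≈ 5.09, θ ≈ 0.562

Gamma(k,θ) with k>1 has mode (k−1)θ, so θ = 2.3/(k−1).
Need P(X < 6.6) = 0.99 with θ tied to k this way. Start at k = 2, θ = 2.3: P(X<6.6) ≈ 0.781.
Too low — raise k to concentrate. Iterating converges to k ≈ 5.09.
Then θ = 2.3/(5.09−1) ≈ 0.562.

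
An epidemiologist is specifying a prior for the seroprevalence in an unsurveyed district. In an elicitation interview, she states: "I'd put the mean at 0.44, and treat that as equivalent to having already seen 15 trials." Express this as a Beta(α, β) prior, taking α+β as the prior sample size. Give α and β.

Under the effective-sample-size interpretation, Beta(α, β) has prior mean α/(α+β) and prior sample size α+β.
So α+β = 15 and α/(α+β) = 0.44, giving α = 0.44·15 = 6.6 and β = 15 − 6.6 = 8.4.

α = 6.6, β = 8.4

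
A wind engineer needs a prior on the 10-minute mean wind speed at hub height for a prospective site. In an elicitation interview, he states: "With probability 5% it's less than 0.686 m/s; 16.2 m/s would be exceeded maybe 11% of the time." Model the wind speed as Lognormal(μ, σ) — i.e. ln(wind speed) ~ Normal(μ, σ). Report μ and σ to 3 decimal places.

μ ≈ 1.434, σ ≈ 1.101

If T ~ Lognormal(μ,σ) then ln T ~ Normal(μ,σ), so the p-quantile of ln T is μ + z_p·σ.
ln(0.686) = -0.3769 and ln(16.2) = 2.785; z_{0.05} = -1.645, z_{0.89} = 1.227.
σ = (2.785 − -0.3769)/(1.227 − (-1.645)) = 1.101.
μ = -0.3769 − (-1.645)·1.101 = 1.434.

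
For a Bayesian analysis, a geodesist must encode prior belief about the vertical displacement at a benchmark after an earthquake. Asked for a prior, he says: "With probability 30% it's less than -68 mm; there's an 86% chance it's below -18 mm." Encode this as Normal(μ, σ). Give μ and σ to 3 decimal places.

μ = -51.661, σ = 31.158

For Normal(μ,σ), the p-quantile is μ + z_p·σ. Here z_{0.3} = -0.5244, z_{0.86} = 1.08.
So -68 = μ − 0.5244σ and -18 = μ + 1.08σ.
Subtracting: σ = (-18 − -68)/(1.08 − (-0.5244)) = 31.158.
Then μ = -68 − (-0.5244)·31.158 = -51.661.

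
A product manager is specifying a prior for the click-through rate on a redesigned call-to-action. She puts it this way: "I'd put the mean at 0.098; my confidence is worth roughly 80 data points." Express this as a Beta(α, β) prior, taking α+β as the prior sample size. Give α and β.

α = 7.84, β = 72.16

Under the effective-sample-size interpretation, Beta(α, β) has prior mean α/(α+β) and prior sample size α+β.
So α+β = 80 and α/(α+β) = 0.098, giving α = 0.098·80 = 7.84 and β = 80 − 7.84 = 72.16.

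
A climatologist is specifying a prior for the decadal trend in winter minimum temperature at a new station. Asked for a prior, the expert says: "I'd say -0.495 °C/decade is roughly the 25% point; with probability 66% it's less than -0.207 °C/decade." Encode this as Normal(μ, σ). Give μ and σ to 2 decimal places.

μ = -0.32, σ = 0.26

For Normal(μ,σ), the p-quantile is μ + z_p·σ. Here z_{0.25} = -0.6745, z_{0.66} = 0.4125.
So -0.495 = μ − 0.6745σ and -0.207 = μ + 0.4125σ.
Subtracting: σ = (-0.207 − -0.495)/(0.4125 − (-0.6745)) = 0.26.
Then μ = -0.495 − (-0.6745)·0.26 = -0.32.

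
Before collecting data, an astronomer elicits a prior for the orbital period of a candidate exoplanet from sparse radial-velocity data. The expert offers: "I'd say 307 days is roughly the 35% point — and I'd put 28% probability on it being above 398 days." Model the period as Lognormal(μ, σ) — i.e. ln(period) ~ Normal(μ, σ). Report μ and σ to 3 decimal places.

μ ≈ 5.830, σ ≈ 0.268

If T ~ Lognormal(μ,σ) then ln T ~ Normal(μ,σ), so the p-quantile of ln T is μ + z_p·σ.
ln(307) = 5.727 and ln(398) = 5.986; z_{0.35} = -0.3853, z_{0.72} = 0.5828.
σ = (5.986 − 5.727)/(0.5828 − (-0.3853)) = 0.268.
μ = 5.727 − (-0.3853)·0.268 = 5.830.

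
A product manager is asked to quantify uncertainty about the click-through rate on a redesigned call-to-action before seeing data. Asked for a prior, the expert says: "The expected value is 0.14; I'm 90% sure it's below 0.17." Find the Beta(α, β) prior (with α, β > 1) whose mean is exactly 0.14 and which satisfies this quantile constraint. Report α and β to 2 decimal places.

α ≈ 31.98, β ≈ 196.42

With mean 0.14 fixed, write α = 0.14s, β = 0.86s where s = α+β.
Need P(θ < 0.17) = 0.9 under Beta(0.14s, 0.86s). Normal approximation: (q−m)/√(m(1−m)/s) ≈ z_{0.9} = 1.28, so s ≈ 0.14·0.86·(1.28)²/(0.17−0.14)² = 219.7.
At s = 219.7: P(θ<0.17) ≈ 0.896. Adjusting to match 0.9 gives s ≈ 228.39.
So α = 0.14·228.39 ≈ 31.98, β = 0.86·228.39 ≈ 196.42.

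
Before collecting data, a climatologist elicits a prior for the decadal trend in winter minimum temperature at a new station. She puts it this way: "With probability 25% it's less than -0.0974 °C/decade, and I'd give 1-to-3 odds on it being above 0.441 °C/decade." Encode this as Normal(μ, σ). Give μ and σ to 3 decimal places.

μ = 0.172, σ = 0.399

The p-quantile of Normal(μ,σ) is μ + z_p·σ, with z_{0.25} = -0.6745 and z_{0.75} = 0.6745.
Eliminate σ: μ = (z₂·x₁ − z₁·x₂)/(z₂ − z₁) = (0.6745·-0.0974 − (-0.6745)·0.441)/1.349 = 0.172.
Then σ = (x₂ − x₁)/(z₂ − z₁) = (0.441 − -0.0974)/1.349 = 0.399.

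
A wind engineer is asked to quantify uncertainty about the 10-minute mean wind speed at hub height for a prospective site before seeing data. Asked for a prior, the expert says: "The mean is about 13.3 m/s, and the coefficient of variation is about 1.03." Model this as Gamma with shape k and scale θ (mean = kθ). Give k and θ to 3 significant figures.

For Gamma(k, scale θ): mean = kθ, variance = kθ², so CV = 1/√k.
CV = 1.03, hence k = 1/CV² = 0.943.
Then θ = mean/k = 13.3/0.943 = 14.1.

k ≈ 0.943, θ ≈ 14.1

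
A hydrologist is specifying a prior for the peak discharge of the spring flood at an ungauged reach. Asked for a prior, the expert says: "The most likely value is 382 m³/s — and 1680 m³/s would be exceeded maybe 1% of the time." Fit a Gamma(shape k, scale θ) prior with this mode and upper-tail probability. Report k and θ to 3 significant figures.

Gamma(k,θ) with k>1 has mode (k−1)θ, so θ = 382/(k−1).
Need P(X < 1680) = 0.99 with θ tied to k this way. Start at k = 2, θ = 382: P(X<1680) ≈ 0.934.
Too low — raise k to concentrate. Iterating converges to k ≈ 2.86.
Then θ = 382/(2.86−1) ≈ 206.

k ≈ 2.86, θ ≈ 206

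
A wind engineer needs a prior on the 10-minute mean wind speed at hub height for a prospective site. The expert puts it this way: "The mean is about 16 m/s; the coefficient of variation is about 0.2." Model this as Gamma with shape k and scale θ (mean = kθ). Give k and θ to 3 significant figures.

For Gamma(k, scale θ): mean = kθ, variance = kθ², so CV = 1/√k.
CV = 0.2, hence k = 1/CV² = 25.
Then θ = mean/k = 16/25 = 0.64.

k ≈ 25, θ ≈ 0.64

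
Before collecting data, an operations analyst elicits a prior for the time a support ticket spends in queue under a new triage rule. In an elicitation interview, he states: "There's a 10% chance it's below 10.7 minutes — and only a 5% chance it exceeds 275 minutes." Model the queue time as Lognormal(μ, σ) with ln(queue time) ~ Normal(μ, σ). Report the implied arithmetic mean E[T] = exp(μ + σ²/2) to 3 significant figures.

E[T] ≈ 82.1 minutes

If T ~ Lognormal(μ,σ) then ln T ~ Normal(μ,σ), so the p-quantile of ln T is μ + z_p·σ.
ln(10.7) = 2.37 and ln(275) = 5.617; z_{0.1} = -1.282, z_{0.95} = 1.645.
σ = (5.617 − 2.37)/(1.645 − (-1.282)) = 1.109.
μ = 2.37 − (-1.282)·1.109 = 3.792.
E[T] = exp(μ + σ²/2) = exp(3.792 + 0.6154) = 82.1 minutes.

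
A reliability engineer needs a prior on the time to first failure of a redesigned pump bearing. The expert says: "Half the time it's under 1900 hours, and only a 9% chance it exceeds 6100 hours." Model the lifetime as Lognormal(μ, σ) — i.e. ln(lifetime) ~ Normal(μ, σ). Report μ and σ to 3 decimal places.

If T ~ Lognormal(μ,σ) then ln T ~ Normal(μ,σ), so the p-quantile of ln T is μ + z_p·σ.
ln(1900) = 7.55 and ln(6100) = 8.716; z_{0.5} = 0, z_{0.91} = 1.341.
σ = (8.716 − 7.55)/(1.341 − (0)) = 0.870.
μ = 7.55 − (0)·0.870 = 7.550.

μ ≈ 7.550, σ ≈ 0.870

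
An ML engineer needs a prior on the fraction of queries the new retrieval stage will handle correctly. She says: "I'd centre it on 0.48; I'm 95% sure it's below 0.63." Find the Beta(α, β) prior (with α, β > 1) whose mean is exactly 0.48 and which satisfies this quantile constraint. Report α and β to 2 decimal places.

α ≈ 14.13, β ≈ 15.31

With mean 0.48 fixed, write α = 0.48s, β = 0.52s where s = α+β.
Need P(θ < 0.63) = 0.95 under Beta(0.48s, 0.52s). Normal approximation: (q−m)/√(m(1−m)/s) ≈ z_{0.95} = 1.64, so s ≈ 0.48·0.52·(1.64)²/(0.63−0.48)² = 30.0.
At s = 30.0: P(θ<0.63) ≈ 0.952. Adjusting to match 0.95 gives s ≈ 29.45.
So α = 0.48·29.45 ≈ 14.13, β = 0.52·29.45 ≈ 15.31.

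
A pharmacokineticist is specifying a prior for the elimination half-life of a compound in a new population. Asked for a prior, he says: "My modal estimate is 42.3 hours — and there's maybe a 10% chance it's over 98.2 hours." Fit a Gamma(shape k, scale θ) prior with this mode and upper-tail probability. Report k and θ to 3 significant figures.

Gamma(k,θ) with k>1 has mode (k−1)θ, so θ = 42.3/(k−1).
Need P(X < 98.2) = 0.9 with θ tied to k this way. Start at k = 2, θ = 42.3: P(X<98.2) ≈ 0.674.
Too low — raise k to concentrate. Iterating converges to k ≈ 3.71.
Then θ = 42.3/(3.71−1) ≈ 15.6.

k ≈ 3.71, θ ≈ 15.6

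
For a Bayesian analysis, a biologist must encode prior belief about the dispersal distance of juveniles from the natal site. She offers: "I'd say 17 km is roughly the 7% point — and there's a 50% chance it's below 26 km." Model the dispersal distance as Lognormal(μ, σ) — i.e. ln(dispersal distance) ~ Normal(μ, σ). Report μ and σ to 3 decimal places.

If T ~ Lognormal(μ,σ) then ln T ~ Normal(μ,σ), so the p-quantile of ln T is μ + z_p·σ.
ln(17) = 2.833 and ln(26) = 3.258; z_{0.07} = -1.476, z_{0.5} = 0.
σ = (3.258 − 2.833)/(0 − (-1.476)) = 0.288.
μ = 2.833 − (-1.476)·0.288 = 3.258.

μ ≈ 3.258, σ ≈ 0.288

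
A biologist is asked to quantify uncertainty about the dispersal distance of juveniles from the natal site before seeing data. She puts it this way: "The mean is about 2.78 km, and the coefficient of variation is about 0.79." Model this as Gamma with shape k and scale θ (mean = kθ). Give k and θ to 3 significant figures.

For Gamma(k, scale θ): mean = kθ, variance = kθ², so CV = 1/√k.
CV = 0.79, hence k = 1/CV² = 1.6.
Then θ = mean/k = 2.78/1.6 = 1.73.

k ≈ 1.6, θ ≈ 1.73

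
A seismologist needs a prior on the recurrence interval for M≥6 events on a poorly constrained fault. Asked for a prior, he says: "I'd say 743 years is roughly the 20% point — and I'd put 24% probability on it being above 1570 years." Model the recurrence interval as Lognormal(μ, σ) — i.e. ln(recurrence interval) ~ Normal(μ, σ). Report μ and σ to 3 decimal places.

If T ~ Lognormal(μ,σ) then ln T ~ Normal(μ,σ), so the p-quantile of ln T is μ + z_p·σ.
ln(743) = 6.611 and ln(1570) = 7.359; z_{0.2} = -0.8416, z_{0.76} = 0.7063.
σ = (7.359 − 6.611)/(0.7063 − (-0.8416)) = 0.483.
μ = 6.611 − (-0.8416)·0.483 = 7.017.

μ ≈ 7.017, σ ≈ 0.483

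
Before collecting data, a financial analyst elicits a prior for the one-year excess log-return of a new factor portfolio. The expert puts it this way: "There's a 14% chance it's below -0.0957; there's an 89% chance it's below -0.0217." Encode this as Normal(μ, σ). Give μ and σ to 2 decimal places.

For Normal(μ,σ), the p-quantile is μ + z_p·σ. Here z_{0.14} = -1.08, z_{0.89} = 1.227.
So -0.0957 = μ − 1.08σ and -0.0217 = μ + 1.227σ.
Subtracting: σ = (-0.0217 − -0.0957)/(1.227 − (-1.08)) = 0.03.
Then μ = -0.0957 − (-1.08)·0.03 = -0.06.

μ = -0.06, σ = 0.03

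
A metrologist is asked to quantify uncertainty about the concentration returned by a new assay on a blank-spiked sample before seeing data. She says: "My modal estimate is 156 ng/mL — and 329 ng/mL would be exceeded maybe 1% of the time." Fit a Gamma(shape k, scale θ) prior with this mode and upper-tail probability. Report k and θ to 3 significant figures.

Gamma(k,θ) with k>1 has mode (k−1)θ, so θ = 156/(k−1).
Need P(X < 329) = 0.99 with θ tied to k this way. Start at k = 2, θ = 156: P(X<329) ≈ 0.623.
Too low — raise k to concentrate. Iterating converges to k ≈ 9.73.
Then θ = 156/(9.73−1) ≈ 17.9.

k ≈ 9.73, θ ≈ 17.9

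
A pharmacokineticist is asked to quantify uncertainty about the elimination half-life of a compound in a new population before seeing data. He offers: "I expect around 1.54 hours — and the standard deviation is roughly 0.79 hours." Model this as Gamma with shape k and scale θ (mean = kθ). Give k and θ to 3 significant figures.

For Gamma(k, scale θ): mean = kθ, variance = kθ², so CV = 1/√k.
CV = SD/mean = 0.79/1.54 = 0.513, hence k = 1/CV² = 3.8.
Then θ = mean/k = 1.54/3.8 = 0.405.

k ≈ 3.8, θ ≈ 0.405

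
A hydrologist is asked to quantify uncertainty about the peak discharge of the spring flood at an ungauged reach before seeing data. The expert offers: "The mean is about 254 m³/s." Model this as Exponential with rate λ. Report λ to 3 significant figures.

λ ≈ 0.00394

Exponential mean = 1/λ, so λ = 1/254.0 = 0.00394.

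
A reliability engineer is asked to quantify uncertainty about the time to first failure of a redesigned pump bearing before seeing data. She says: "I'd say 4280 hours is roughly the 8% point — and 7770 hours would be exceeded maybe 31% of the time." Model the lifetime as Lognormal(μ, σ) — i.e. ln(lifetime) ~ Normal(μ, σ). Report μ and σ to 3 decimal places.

μ ≈ 8.802, σ ≈ 0.314

If T ~ Lognormal(μ,σ) then ln T ~ Normal(μ,σ), so the p-quantile of ln T is μ + z_p·σ.
ln(4280) = 8.362 and ln(7770) = 8.958; z_{0.08} = -1.405, z_{0.69} = 0.4959.
σ = (8.958 − 8.362)/(0.4959 − (-1.405)) = 0.314.
μ = 8.362 − (-1.405)·0.314 = 8.802.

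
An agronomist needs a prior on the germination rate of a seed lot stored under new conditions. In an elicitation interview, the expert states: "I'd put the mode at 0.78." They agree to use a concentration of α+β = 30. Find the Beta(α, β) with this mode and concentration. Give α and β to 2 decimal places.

For α,β > 1 the Beta mode is (α−1)/(α+β−2). With α+β = 30, the mode is (α−1)/28.
Set (α−1)/28 = 0.78 → α = 1 + 0.78·28 = 22.84.
β = 30 − α = 7.16.

α = 22.84, β = 7.16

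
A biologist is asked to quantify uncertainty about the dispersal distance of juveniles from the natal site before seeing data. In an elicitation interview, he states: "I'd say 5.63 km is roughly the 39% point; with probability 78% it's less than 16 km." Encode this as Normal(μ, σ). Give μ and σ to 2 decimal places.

μ = 8.38, σ = 9.86

The p-quantile of Normal(μ,σ) is μ + z_p·σ, with z_{0.39} = -0.2793 and z_{0.78} = 0.7722.
Eliminate σ: μ = (z₂·x₁ − z₁·x₂)/(z₂ − z₁) = (0.7722·5.63 − (-0.2793)·16)/1.052 = 8.38.
Then σ = (x₂ − x₁)/(z₂ − z₁) = (16 − 5.63)/1.052 = 9.86.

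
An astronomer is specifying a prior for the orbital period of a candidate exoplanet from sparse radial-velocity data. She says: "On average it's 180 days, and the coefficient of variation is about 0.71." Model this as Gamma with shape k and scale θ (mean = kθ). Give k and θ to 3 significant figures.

k ≈ 1.98, θ ≈ 90.7

For Gamma(k, scale θ): mean = kθ, variance = kθ², so CV = 1/√k.
CV = 0.71, hence k = 1/CV² = 1.98.
Then θ = mean/k = 180/1.98 = 90.7.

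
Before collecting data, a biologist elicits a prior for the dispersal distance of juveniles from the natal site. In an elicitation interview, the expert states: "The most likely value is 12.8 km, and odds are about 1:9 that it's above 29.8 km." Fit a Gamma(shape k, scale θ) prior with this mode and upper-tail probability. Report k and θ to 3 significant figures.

Gamma(k,θ) with k>1 has mode (k−1)θ, so θ = 12.8/(k−1).
Need P(X < 29.8) = 0.9 with θ tied to k this way. Start at k = 2, θ = 12.8: P(X<29.8) ≈ 0.676.
Too low — raise k to concentrate. Iterating converges to k ≈ 3.69.
Then θ = 12.8/(3.69−1) ≈ 4.75.

k ≈ 3.69, θ ≈ 4.75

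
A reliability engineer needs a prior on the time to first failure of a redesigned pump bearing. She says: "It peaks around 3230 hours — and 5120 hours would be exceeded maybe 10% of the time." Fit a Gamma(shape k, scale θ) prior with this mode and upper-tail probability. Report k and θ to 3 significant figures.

Gamma(k,θ) with k>1 has mode (k−1)θ, so θ = 3230/(k−1).
Need P(X < 5120) = 0.9 with θ tied to k this way. Start at k = 2, θ = 3230: P(X<5120) ≈ 0.470.
Too low — raise k to concentrate. Iterating converges to k ≈ 9.84.
Then θ = 3230/(9.84−1) ≈ 365.

k ≈ 9.84, θ ≈ 365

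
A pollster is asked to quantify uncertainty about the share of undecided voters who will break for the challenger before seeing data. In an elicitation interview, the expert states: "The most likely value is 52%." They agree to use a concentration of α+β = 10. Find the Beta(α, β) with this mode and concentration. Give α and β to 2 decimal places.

For α,β > 1 the Beta mode is (α−1)/(α+β−2). With α+β = 10, the mode is (α−1)/8.
Set (α−1)/8 = 0.52 → α = 1 + 0.52·8 = 5.16.
β = 10 − α = 4.84.

α = 5.16, β = 4.84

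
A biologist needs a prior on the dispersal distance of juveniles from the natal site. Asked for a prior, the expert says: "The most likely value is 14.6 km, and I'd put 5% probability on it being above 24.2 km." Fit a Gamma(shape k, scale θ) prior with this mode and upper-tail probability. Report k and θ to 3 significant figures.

Gamma(k,θ) with k>1 has mode (k−1)θ, so θ = 14.6/(k−1).
Need P(X < 24.2) = 0.95 with θ tied to k this way. Start at k = 2, θ = 14.6: P(X<24.2) ≈ 0.493.
Too low — raise k to concentrate. Iterating converges to k ≈ 11.9.
Then θ = 14.6/(11.9−1) ≈ 1.33.

k ≈ 11.9, θ ≈ 1.33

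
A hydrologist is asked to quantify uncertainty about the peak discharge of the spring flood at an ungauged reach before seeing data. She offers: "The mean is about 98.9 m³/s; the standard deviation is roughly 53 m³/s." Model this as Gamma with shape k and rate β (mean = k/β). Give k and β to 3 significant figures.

For Gamma(k, rate β): mean = k/β, variance = k/β², so CV = 1/√k.
CV = SD/mean = 53/98.9 = 0.5359, hence k = 1/CV² = 3.48.
Then β = k/mean = 3.48/98.9 = 0.0352.

k ≈ 3.48, β ≈ 0.0352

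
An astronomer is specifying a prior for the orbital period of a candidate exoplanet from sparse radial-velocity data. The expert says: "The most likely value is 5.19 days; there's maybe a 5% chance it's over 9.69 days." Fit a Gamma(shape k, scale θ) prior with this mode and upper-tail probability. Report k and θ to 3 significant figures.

k ≈ 8.14, θ ≈ 0.727

Gamma(k,θ) with k>1 has mode (k−1)θ, so θ = 5.19/(k−1).
Need P(X < 9.69) = 0.95 with θ tied to k this way. Start at k = 2, θ = 5.19: P(X<9.69) ≈ 0.557.
Too low — raise k to concentrate. Iterating converges to k ≈ 8.14.
Then θ = 5.19/(8.14−1) ≈ 0.727.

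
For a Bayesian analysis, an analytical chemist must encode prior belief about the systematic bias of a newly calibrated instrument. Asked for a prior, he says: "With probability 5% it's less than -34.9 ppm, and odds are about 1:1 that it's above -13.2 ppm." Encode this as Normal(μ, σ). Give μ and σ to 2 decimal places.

μ = -13.20, σ = 13.19

The p-quantile of Normal(μ,σ) is μ + z_p·σ, with z_{0.05} = -1.645 and z_{0.5} = 0.
Eliminate σ: μ = (z₂·x₁ − z₁·x₂)/(z₂ − z₁) = (0·-34.9 − (-1.645)·-13.2)/1.645 = -13.20.
Then σ = (x₂ − x₁)/(z₂ − z₁) = (-13.2 − -34.9)/1.645 = 13.19.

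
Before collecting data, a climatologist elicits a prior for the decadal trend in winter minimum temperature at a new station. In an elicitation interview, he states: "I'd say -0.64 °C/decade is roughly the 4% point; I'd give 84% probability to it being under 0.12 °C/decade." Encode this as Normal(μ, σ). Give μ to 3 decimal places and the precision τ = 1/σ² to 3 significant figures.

μ = -0.155, τ = 13

The p-quantile of Normal(μ,σ) is μ + z_p·σ, with z_{0.04} = -1.751 and z_{0.84} = 0.9945.
Eliminate σ: μ = (z₂·x₁ − z₁·x₂)/(z₂ − z₁) = (0.9945·-0.64 − (-1.751)·0.12)/2.745 = -0.155.
Then σ = (x₂ − x₁)/(z₂ − z₁) = (0.12 − -0.64)/2.745 = 0.277.
Precision τ = 1/σ² = 1/0.2769² = 13.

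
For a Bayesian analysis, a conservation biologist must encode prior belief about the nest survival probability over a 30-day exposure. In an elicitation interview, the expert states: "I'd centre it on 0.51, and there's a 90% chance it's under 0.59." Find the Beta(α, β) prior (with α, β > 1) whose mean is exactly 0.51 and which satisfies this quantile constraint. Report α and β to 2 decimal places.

α ≈ 32.48, β ≈ 31.21

With mean 0.51 fixed, write α = 0.51s, β = 0.49s where s = α+β.
Need P(θ < 0.59) = 0.9 under Beta(0.51s, 0.49s). Normal approximation: (q−m)/√(m(1−m)/s) ≈ z_{0.9} = 1.28, so s ≈ 0.51·0.49·(1.28)²/(0.59−0.51)² = 64.1.
At s = 64.1: P(θ<0.59) ≈ 0.901. Adjusting to match 0.9 gives s ≈ 63.69.
So α = 0.51·63.69 ≈ 32.48, β = 0.49·63.69 ≈ 31.21.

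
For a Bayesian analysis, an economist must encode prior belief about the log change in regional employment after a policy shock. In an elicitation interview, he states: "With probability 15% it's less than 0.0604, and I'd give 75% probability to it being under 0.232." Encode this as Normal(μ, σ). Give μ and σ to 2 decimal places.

μ = 0.16, σ = 0.10

The p-quantile of Normal(μ,σ) is μ + z_p·σ, with z_{0.15} = -1.036 and z_{0.75} = 0.6745.
Eliminate σ: μ = (z₂·x₁ − z₁·x₂)/(z₂ − z₁) = (0.6745·0.0604 − (-1.036)·0.232)/1.711 = 0.16.
Then σ = (x₂ − x₁)/(z₂ − z₁) = (0.232 − 0.0604)/1.711 = 0.10.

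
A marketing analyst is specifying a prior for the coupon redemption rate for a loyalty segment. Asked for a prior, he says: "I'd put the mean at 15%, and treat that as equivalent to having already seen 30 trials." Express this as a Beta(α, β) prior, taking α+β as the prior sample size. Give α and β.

Under the effective-sample-size interpretation, Beta(α, β) has prior mean α/(α+β) and prior sample size α+β.
So α+β = 30 and α/(α+β) = 0.15, giving α = 0.15·30 = 4.5 and β = 30 − 4.5 = 25.5.

α = 4.5, β = 25.5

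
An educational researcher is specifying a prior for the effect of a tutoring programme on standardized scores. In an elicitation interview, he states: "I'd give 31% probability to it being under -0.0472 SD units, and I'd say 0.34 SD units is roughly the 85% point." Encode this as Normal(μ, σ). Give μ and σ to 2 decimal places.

The p-quantile of Normal(μ,σ) is μ + z_p·σ, with z_{0.31} = -0.4959 and z_{0.85} = 1.036.
Eliminate σ: μ = (z₂·x₁ − z₁·x₂)/(z₂ − z₁) = (1.036·-0.0472 − (-0.4959)·0.34)/1.532 = 0.08.
Then σ = (x₂ − x₁)/(z₂ − z₁) = (0.34 − -0.0472)/1.532 = 0.25.

μ = 0.08, σ = 0.25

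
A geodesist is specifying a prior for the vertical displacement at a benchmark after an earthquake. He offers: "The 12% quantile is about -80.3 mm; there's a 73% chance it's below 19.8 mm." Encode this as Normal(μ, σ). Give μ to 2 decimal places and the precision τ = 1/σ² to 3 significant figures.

For Normal(μ,σ), the p-quantile is μ + z_p·σ. Here z_{0.12} = -1.175, z_{0.73} = 0.6128.
So -80.3 = μ − 1.175σ and 19.8 = μ + 0.6128σ.
Subtracting: σ = (19.8 − -80.3)/(0.6128 − (-1.175)) = 55.99.
Then μ = -80.3 − (-1.175)·55.99 = -14.51.
Precision τ = 1/σ² = 1/55.99² = 0.000319.

μ = -14.51, τ = 0.000319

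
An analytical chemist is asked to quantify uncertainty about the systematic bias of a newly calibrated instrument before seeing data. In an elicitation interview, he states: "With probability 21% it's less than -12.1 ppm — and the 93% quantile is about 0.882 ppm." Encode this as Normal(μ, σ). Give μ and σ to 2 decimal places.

The p-quantile of Normal(μ,σ) is μ + z_p·σ, with z_{0.21} = -0.8064 and z_{0.93} = 1.476.
Eliminate σ: μ = (z₂·x₁ − z₁·x₂)/(z₂ − z₁) = (1.476·-12.1 − (-0.8064)·0.882)/2.282 = -7.51.
Then σ = (x₂ − x₁)/(z₂ − z₁) = (0.882 − -12.1)/2.282 = 5.69.

μ = -7.51, σ = 5.69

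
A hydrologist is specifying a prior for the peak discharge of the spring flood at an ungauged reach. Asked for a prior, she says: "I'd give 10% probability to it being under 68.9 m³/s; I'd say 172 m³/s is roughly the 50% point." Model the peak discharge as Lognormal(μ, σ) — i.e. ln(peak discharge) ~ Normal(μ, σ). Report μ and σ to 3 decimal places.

If T ~ Lognormal(μ,σ) then ln T ~ Normal(μ,σ), so the p-quantile of ln T is μ + z_p·σ.
ln(68.9) = 4.233 and ln(172) = 5.147; z_{0.1} = -1.282, z_{0.5} = 0.
σ = (5.147 − 4.233)/(0 − (-1.282)) = 0.714.
μ = 4.233 − (-1.282)·0.714 = 5.147.

μ ≈ 5.147, σ ≈ 0.714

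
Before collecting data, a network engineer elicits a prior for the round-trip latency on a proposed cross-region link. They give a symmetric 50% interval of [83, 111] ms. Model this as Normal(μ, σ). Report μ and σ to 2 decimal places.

A symmetric 50% interval runs μ ± z·σ with z = 0.6745.
Half-width = 14, so σ = 14/0.6745 = 20.76.
μ is the interval midpoint, 97.00.

μ = 97.00, σ = 20.76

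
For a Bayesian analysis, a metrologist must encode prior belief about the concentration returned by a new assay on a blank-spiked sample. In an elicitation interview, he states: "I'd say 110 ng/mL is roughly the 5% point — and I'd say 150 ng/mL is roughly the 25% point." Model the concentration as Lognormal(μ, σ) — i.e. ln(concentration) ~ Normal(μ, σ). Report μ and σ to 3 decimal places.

If T ~ Lognormal(μ,σ) then ln T ~ Normal(μ,σ), so the p-quantile of ln T is μ + z_p·σ.
ln(110) = 4.7 and ln(150) = 5.011; z_{0.05} = -1.645, z_{0.25} = -0.6745.
σ = (5.011 − 4.7)/(-0.6745 − (-1.645)) = 0.320.
μ = 4.7 − (-1.645)·0.320 = 5.226.

μ ≈ 5.226, σ ≈ 0.320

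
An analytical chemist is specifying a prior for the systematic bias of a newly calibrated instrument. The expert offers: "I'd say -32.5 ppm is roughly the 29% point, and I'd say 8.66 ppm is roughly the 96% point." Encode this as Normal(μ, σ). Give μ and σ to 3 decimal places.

The p-quantile of Normal(μ,σ) is μ + z_p·σ, with z_{0.29} = -0.5534 and z_{0.96} = 1.751.
Eliminate σ: μ = (z₂·x₁ − z₁·x₂)/(z₂ − z₁) = (1.751·-32.5 − (-0.5534)·8.66)/2.304 = -22.614.
Then σ = (x₂ − x₁)/(z₂ − z₁) = (8.66 − -32.5)/2.304 = 17.864.

μ = -22.614, σ = 17.864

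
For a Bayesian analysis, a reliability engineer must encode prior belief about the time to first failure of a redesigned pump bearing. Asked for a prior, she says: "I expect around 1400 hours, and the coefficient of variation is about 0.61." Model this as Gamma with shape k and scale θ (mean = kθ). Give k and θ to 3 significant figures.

k ≈ 2.69, θ ≈ 521

For Gamma(k, scale θ): mean = kθ, variance = kθ², so CV = 1/√k.
CV = 0.61, hence k = 1/CV² = 2.69.
Then θ = mean/k = 1400/2.69 = 521.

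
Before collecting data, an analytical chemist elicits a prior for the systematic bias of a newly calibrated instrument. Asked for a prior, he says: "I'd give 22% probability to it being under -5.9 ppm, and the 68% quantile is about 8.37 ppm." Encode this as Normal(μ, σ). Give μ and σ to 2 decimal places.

μ = 2.99, σ = 11.51

The p-quantile of Normal(μ,σ) is μ + z_p·σ, with z_{0.22} = -0.7722 and z_{0.68} = 0.4677.
Eliminate σ: μ = (z₂·x₁ − z₁·x₂)/(z₂ − z₁) = (0.4677·-5.9 − (-0.7722)·8.37)/1.24 = 2.99.
Then σ = (x₂ − x₁)/(z₂ − z₁) = (8.37 − -5.9)/1.24 = 11.51.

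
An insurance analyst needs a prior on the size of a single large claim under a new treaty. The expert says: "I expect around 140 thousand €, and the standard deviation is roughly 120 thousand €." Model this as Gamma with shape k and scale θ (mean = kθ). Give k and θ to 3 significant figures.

For Gamma(k, scale θ): mean = kθ, variance = kθ², so CV = 1/√k.
CV = SD/mean = 120/140 = 0.8571, hence k = 1/CV² = 1.36.
Then θ = mean/k = 140/1.36 = 103.

k ≈ 1.36, θ ≈ 103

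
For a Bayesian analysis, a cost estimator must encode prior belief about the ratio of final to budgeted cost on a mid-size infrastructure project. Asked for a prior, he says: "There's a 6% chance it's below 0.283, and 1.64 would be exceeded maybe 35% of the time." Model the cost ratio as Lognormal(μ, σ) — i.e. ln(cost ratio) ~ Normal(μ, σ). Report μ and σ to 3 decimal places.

If T ~ Lognormal(μ,σ) then ln T ~ Normal(μ,σ), so the p-quantile of ln T is μ + z_p·σ.
ln(0.283) = -1.262 and ln(1.64) = 0.4947; z_{0.06} = -1.555, z_{0.65} = 0.3853.
σ = (0.4947 − -1.262)/(0.3853 − (-1.555)) = 0.906.
μ = -1.262 − (-1.555)·0.906 = 0.146.

μ ≈ 0.146, σ ≈ 0.906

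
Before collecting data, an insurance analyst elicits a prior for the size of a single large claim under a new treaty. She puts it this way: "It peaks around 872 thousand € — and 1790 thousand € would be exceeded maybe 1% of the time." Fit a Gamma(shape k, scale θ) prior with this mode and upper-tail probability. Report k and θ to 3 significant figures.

Gamma(k,θ) with k>1 has mode (k−1)θ, so θ = 872/(k−1).
Need P(X < 1790) = 0.99 with θ tied to k this way. Start at k = 2, θ = 872: P(X<1790) ≈ 0.608.
Too low — raise k to concentrate. Iterating converges to k ≈ 10.4.
Then θ = 872/(10.4−1) ≈ 92.3.

k ≈ 10.4, θ ≈ 92.3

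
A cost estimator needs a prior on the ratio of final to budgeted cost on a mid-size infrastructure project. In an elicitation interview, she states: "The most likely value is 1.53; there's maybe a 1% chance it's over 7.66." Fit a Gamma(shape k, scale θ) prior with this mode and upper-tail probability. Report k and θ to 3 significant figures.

k ≈ 2.51, θ ≈ 1.01

Gamma(k,θ) with k>1 has mode (k−1)θ, so θ = 1.53/(k−1).
Need P(X < 7.66) = 0.99 with θ tied to k this way. Start at k = 2, θ = 1.53: P(X<7.66) ≈ 0.960.
Too low — raise k to concentrate. Iterating converges to k ≈ 2.51.
Then θ = 1.53/(2.51−1) ≈ 1.01.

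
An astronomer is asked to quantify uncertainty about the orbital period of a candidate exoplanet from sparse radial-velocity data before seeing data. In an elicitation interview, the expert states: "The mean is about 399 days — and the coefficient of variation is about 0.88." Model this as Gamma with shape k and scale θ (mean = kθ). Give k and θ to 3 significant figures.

k ≈ 1.29, θ ≈ 309

For Gamma(k, scale θ): mean = kθ, variance = kθ², so CV = 1/√k.
CV = 0.88, hence k = 1/CV² = 1.29.
Then θ = mean/k = 399/1.29 = 309.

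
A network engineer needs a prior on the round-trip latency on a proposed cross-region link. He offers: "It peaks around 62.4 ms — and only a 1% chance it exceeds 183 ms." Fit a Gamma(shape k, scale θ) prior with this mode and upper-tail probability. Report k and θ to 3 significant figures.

Gamma(k,θ) with k>1 has mode (k−1)θ, so θ = 62.4/(k−1).
Need P(X < 183) = 0.99 with θ tied to k this way. Start at k = 2, θ = 62.4: P(X<183) ≈ 0.791.
Too low — raise k to concentrate. Iterating converges to k ≈ 4.91.
Then θ = 62.4/(4.91−1) ≈ 16.

k ≈ 4.91, θ ≈ 16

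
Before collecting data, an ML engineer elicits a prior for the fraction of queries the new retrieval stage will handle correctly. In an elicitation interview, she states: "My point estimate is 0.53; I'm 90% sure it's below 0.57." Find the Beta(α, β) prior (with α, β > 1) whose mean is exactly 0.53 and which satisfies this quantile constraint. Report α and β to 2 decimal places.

With mean 0.53 fixed, write α = 0.53s, β = 0.47s where s = α+β.
Need P(θ < 0.57) = 0.9 under Beta(0.53s, 0.47s). Normal approximation: (q−m)/√(m(1−m)/s) ≈ z_{0.9} = 1.28, so s ≈ 0.53·0.47·(1.28)²/(0.57−0.53)² = 255.7.
At s = 255.7: P(θ<0.57) ≈ 0.900. Adjusting to match 0.9 gives s ≈ 254.72.
So α = 0.53·254.72 ≈ 135.00, β = 0.47·254.72 ≈ 119.72.

α ≈ 135.00, β ≈ 119.72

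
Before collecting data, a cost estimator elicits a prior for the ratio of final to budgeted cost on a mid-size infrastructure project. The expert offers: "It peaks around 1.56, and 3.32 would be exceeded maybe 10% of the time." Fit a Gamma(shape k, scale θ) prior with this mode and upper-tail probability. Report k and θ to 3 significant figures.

k ≈ 4.37, θ ≈ 0.463

Gamma(k,θ) with k>1 has mode (k−1)θ, so θ = 1.56/(k−1).
Need P(X < 3.32) = 0.9 with θ tied to k this way. Start at k = 2, θ = 1.56: P(X<3.32) ≈ 0.628.
Too low — raise k to concentrate. Iterating converges to k ≈ 4.37.
Then θ = 1.56/(4.37−1) ≈ 0.463.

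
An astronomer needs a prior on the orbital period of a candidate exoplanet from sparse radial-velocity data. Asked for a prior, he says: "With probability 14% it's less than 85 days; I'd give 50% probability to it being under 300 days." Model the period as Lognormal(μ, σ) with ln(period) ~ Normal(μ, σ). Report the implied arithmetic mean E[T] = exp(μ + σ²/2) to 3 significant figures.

E[T] ≈ 593 days

If T ~ Lognormal(μ,σ) then ln T ~ Normal(μ,σ), so the p-quantile of ln T is μ + z_p·σ.
ln(85) = 4.443 and ln(300) = 5.704; z_{0.14} = -1.08, z_{0.5} = 0.
σ = (5.704 − 4.443)/(0 − (-1.08)) = 1.167.
μ = 4.443 − (-1.08)·1.167 = 5.704.
E[T] = exp(μ + σ²/2) = exp(5.704 + 0.6814) = 593 days.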